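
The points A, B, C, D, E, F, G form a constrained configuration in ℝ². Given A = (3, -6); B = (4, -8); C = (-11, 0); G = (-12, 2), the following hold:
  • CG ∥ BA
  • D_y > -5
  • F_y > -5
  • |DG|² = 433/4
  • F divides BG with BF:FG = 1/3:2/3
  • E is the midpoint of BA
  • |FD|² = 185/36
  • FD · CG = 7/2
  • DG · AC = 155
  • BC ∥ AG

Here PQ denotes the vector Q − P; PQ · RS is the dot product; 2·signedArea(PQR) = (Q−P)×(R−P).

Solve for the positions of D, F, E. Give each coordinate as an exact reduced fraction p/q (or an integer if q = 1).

D = (-7/2, -4)
E = (7/2, -7)
F = (-4/3, -14/3)

1. F_x = -4/3  [F divides BG with BF:FG = 1/3:2/3]
2. F_y = -14/3  [F divides BG with BF:FG = 1/3:2/3]
   → F = (-4/3, -14/3)
3. E_x = 7/2  [E is the midpoint of BA]
4. E_y = -7  [E is the midpoint of BA]
   → E = (7/2, -7)
5. D_x = -7/2  [DG · AC = 155 ∩ FD · CG = 7/2]
6. D_y = -4  [DG · AC = 155 ∩ FD · CG = 7/2]
   → D = (-7/2, -4)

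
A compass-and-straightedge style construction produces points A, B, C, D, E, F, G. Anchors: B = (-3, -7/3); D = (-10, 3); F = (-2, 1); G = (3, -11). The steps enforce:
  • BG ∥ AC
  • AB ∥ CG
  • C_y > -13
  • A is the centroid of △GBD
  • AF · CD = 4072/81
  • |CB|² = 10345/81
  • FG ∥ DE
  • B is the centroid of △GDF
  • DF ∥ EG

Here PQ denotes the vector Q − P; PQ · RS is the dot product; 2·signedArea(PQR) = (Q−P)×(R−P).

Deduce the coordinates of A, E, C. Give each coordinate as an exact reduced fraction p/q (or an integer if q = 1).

A = (-10/3, -31/9)
C = (8/3, -109/9)
E = (-5, -9)

1. A_x = -10/3  [A is the centroid of △GBD]
2. A_y = -31/9  [A is the centroid of △GBD]
   → A = (-10/3, -31/9)
3. E_x = -5  [DF ∥ EG ∩ FG ∥ DE]
4. E_y = -9  [DF ∥ EG ∩ FG ∥ DE]
   → E = (-5, -9)
5. C_x = 8/3  [AB ∥ CG ∩ BG ∥ AC]
6. C_y = -109/9  [AB ∥ CG ∩ BG ∥ AC]
   → C = (8/3, -109/9)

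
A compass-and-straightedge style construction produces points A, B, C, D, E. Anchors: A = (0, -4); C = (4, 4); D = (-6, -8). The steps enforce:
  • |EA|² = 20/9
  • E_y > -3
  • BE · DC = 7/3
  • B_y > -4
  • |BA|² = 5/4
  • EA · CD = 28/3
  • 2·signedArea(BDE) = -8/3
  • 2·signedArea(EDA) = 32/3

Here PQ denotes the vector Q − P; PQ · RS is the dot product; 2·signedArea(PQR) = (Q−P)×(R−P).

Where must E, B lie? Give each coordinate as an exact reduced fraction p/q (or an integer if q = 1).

B = (-1/2, -3)
E = (-2/3, -8/3)

1. E_x = -2/3  [EA · CD = 28/3 ∩ 2·signedArea(EDA) = 32/3]
2. E_y = -8/3  [EA · CD = 28/3 ∩ 2·signedArea(EDA) = 32/3]
   → E = (-2/3, -8/3)
3. B_x = -1/2  [2·signedArea(BDE) = -8/3 ∩ BE · DC = 7/3]
4. B_y = -3  [2·signedArea(BDE) = -8/3 ∩ BE · DC = 7/3]
   → B = (-1/2, -3)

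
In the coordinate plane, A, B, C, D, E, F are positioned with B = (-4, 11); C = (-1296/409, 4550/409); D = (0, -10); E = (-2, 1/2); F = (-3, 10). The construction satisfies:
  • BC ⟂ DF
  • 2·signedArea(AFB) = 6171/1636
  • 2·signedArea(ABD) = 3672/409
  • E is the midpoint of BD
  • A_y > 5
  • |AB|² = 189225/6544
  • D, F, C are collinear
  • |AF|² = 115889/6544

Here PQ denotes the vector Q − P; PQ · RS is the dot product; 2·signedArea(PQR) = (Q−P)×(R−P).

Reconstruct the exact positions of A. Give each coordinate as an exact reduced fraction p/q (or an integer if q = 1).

1. A_x = -1057/409  [2·signedArea(AFB) = 6171/1636 ∩ 2·signedArea(ABD) = 3672/409]
2. A_y = 9509/1636  [2·signedArea(AFB) = 6171/1636 ∩ 2·signedArea(ABD) = 3672/409]
   → A = (-1057/409, 9509/1636)

A = (-1057/409, 9509/1636)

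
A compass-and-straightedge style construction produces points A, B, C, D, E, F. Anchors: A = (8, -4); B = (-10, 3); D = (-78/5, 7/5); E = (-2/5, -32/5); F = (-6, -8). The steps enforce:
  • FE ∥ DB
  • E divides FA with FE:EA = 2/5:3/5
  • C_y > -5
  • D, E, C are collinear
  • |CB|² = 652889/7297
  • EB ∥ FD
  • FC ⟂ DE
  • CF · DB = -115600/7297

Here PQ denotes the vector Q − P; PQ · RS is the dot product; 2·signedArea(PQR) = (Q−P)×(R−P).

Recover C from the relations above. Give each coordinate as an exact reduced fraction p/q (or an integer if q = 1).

C = (-30522/7297, -32536/7297)

1. C_x = -30522/7297  [D, E, C are collinear ∩ FC ⟂ DE]
2. C_y = -32536/7297  [D, E, C are collinear ∩ FC ⟂ DE]
   → C = (-30522/7297, -32536/7297)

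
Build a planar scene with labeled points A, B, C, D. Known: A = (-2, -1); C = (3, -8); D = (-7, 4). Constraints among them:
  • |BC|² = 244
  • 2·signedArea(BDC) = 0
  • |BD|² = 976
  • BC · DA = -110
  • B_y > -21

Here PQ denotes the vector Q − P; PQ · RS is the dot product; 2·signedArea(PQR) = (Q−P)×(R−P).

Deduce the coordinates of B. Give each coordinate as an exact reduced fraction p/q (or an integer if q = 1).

1. B_x = 13  [2·signedArea(BDC) = 0 ∩ BC · DA = -110]
2. B_y = -20  [2·signedArea(BDC) = 0 ∩ BC · DA = -110]
   → B = (13, -20)

B = (13, -20)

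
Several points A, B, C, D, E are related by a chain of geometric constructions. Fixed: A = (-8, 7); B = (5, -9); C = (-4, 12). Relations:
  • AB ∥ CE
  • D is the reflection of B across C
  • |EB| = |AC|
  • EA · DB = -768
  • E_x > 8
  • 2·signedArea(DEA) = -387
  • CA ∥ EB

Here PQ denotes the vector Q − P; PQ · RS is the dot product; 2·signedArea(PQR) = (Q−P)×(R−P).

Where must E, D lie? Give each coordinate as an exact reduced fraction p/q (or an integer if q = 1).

1. E_x = 9  [CA ∥ EB ∩ AB ∥ CE]
2. E_y = -4  [CA ∥ EB ∩ AB ∥ CE]
   → E = (9, -4)
3. D_x = -13  [D is the reflection of B across C]
4. D_y = 33  [D is the reflection of B across C]
   → D = (-13, 33)

D = (-13, 33)
E = (9, -4)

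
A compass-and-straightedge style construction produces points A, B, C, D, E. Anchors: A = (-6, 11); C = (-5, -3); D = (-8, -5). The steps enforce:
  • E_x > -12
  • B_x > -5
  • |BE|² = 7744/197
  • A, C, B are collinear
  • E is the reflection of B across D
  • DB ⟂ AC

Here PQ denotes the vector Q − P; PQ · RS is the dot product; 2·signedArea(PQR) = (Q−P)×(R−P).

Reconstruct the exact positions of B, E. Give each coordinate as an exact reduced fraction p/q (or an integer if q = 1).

B = (-960/197, -941/197)
E = (-2192/197, -1029/197)

1. B_x = -960/197  [A, C, B are collinear ∩ DB ⟂ AC]
2. B_y = -941/197  [A, C, B are collinear ∩ DB ⟂ AC]
   → B = (-960/197, -941/197)
3. E_x = -2192/197  [E is the reflection of B across D]
4. E_y = -1029/197  [E is the reflection of B across D]
   → E = (-2192/197, -1029/197)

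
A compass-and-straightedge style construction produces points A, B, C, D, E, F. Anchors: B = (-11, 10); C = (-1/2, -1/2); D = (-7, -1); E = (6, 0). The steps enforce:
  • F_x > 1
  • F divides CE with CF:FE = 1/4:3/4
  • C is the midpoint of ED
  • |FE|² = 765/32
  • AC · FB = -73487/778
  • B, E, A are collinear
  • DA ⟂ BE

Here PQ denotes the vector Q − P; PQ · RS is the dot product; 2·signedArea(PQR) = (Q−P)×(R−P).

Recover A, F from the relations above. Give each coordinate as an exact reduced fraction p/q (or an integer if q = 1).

A = (-1253/389, 2110/389)
F = (9/8, -3/8)

1. A_x = -1253/389  [B, E, A are collinear ∩ DA ⟂ BE]
2. A_y = 2110/389  [B, E, A are collinear ∩ DA ⟂ BE]
   → A = (-1253/389, 2110/389)
3. F_x = 9/8  [F divides CE with CF:FE = 1/4:3/4]
4. F_y = -3/8  [F divides CE with CF:FE = 1/4:3/4]
   → F = (9/8, -3/8)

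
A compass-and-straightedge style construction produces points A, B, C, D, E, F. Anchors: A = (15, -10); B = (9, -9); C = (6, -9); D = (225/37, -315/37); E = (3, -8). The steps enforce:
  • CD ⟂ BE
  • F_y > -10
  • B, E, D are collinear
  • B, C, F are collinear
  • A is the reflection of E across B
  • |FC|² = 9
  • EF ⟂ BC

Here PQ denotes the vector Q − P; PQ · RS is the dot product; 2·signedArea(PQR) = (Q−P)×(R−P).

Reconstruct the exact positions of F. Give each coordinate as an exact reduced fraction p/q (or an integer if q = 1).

1. F_x = 3  [B, C, F are collinear ∩ EF ⟂ BC]
2. F_y = -9  [B, C, F are collinear ∩ EF ⟂ BC]
   → F = (3, -9)

F = (3, -9)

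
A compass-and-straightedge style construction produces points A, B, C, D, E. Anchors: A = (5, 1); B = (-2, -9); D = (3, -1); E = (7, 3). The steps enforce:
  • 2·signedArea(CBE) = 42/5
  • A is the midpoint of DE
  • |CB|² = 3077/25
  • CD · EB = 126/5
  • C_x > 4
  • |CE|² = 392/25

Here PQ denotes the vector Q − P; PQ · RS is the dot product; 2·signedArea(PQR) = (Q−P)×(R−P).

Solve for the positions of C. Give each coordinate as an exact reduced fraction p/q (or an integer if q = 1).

C = (21/5, 1/5)

1. C_x = 21/5  [CD · EB = 126/5 ∩ 2·signedArea(CBE) = 42/5]
2. C_y = 1/5  [CD · EB = 126/5 ∩ 2·signedArea(CBE) = 42/5]
   → C = (21/5, 1/5)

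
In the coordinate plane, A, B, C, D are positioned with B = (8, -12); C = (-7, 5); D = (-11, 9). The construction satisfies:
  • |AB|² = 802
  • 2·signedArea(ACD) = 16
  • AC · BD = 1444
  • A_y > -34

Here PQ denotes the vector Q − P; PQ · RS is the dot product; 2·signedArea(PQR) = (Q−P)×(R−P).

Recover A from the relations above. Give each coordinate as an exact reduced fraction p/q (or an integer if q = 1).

1. A_x = 27  [2·signedArea(ACD) = 16 ∩ AC · BD = 1444]
2. A_y = -33  [2·signedArea(ACD) = 16 ∩ AC · BD = 1444]
   → A = (27, -33)

A = (27, -33)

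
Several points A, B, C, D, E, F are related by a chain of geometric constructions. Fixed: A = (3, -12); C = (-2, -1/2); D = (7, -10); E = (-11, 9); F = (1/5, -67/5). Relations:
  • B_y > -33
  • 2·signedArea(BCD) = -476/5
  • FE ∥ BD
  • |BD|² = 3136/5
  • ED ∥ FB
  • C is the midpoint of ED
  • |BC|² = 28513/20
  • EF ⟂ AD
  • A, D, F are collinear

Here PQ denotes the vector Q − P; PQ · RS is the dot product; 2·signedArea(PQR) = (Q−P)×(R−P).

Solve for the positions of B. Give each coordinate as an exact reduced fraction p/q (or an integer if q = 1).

B = (91/5, -162/5)

1. B_x = 91/5  [FE ∥ BD ∩ ED ∥ FB]
2. B_y = -162/5  [FE ∥ BD ∩ ED ∥ FB]
   → B = (91/5, -162/5)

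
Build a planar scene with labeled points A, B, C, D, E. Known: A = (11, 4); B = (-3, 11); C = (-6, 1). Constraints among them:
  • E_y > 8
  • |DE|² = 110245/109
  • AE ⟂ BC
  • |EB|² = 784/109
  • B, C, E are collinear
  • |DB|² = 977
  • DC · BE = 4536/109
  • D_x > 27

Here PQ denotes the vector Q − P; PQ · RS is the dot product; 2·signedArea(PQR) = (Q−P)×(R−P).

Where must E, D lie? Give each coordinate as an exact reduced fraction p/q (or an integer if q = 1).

1. E_x = -411/109  [B, C, E are collinear ∩ AE ⟂ BC]
2. E_y = 919/109  [B, C, E are collinear ∩ AE ⟂ BC]
   → E = (-411/109, 919/109)
3. D_x = 28  [line 84/109·x + 280/109·y + -4312/109 = 0 ∩ |DB|² = 977]
4. D_y = 7  [line 84/109·x + 280/109·y + -4312/109 = 0 ∩ |DB|² = 977]
   → D = (28, 7)

D = (28, 7)
E = (-411/109, 919/109)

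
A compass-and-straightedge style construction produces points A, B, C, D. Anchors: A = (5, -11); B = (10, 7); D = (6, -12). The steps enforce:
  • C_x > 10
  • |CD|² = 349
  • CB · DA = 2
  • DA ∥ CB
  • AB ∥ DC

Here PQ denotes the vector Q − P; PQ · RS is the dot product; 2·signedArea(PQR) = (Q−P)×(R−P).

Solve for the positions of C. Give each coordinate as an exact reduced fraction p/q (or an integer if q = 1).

C = (11, 6)

1. C_x = 11  [DA ∥ CB ∩ AB ∥ DC]
2. C_y = 6  [DA ∥ CB ∩ AB ∥ DC]
   → C = (11, 6)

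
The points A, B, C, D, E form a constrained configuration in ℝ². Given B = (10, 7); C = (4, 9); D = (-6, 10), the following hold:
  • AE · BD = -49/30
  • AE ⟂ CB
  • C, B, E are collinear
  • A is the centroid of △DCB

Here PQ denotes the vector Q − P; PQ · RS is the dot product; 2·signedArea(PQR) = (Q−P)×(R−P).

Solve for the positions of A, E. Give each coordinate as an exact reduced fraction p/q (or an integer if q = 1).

A = (8/3, 26/3)
E = (29/10, 281/30)

1. A_x = 8/3  [A is the centroid of △DCB]
2. A_y = 26/3  [A is the centroid of △DCB]
   → A = (8/3, 26/3)
3. E_x = 29/10  [C, B, E are collinear ∩ AE ⟂ CB]
4. E_y = 281/30  [C, B, E are collinear ∩ AE ⟂ CB]
   → E = (29/10, 281/30)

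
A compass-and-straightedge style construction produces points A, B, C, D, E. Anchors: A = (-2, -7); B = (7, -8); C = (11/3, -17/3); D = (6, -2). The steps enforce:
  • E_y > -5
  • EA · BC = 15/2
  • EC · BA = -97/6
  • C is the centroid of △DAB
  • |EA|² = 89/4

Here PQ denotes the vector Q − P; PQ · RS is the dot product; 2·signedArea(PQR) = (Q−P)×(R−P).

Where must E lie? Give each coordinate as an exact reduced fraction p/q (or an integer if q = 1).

E = (2, -9/2)

1. E_x = 2  [EA · BC = 15/2 ∩ EC · BA = -97/6]
2. E_y = -9/2  [EA · BC = 15/2 ∩ EC · BA = -97/6]
   → E = (2, -9/2)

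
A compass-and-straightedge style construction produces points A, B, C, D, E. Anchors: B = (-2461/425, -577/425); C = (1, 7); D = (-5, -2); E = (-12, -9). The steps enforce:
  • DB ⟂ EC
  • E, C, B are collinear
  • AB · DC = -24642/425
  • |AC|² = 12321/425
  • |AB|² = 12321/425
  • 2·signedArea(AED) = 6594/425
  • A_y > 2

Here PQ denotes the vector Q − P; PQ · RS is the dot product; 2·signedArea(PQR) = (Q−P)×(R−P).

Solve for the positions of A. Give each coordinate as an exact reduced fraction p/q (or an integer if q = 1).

1. A_x = -1018/425  [AB · DC = -24642/425 ∩ 2·signedArea(AED) = 6594/425]
2. A_y = 1199/425  [AB · DC = -24642/425 ∩ 2·signedArea(AED) = 6594/425]
   → A = (-1018/425, 1199/425)

A = (-1018/425, 1199/425)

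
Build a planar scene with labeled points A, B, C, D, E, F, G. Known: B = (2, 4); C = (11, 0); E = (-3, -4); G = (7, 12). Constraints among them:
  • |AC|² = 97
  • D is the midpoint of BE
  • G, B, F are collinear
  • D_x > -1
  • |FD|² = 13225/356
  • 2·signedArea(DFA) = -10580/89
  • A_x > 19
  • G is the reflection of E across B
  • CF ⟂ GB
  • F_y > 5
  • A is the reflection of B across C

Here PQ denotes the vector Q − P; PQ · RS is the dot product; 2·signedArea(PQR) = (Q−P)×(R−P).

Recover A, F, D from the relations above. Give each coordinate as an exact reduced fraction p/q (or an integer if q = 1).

A = (20, -4)
D = (-1/2, 0)
F = (243/89, 460/89)

1. A_x = 20  [A is the reflection of B across C]
2. A_y = -4  [A is the reflection of B across C]
   → A = (20, -4)
3. F_x = 243/89  [G, B, F are collinear ∩ CF ⟂ GB]
4. F_y = 460/89  [G, B, F are collinear ∩ CF ⟂ GB]
   → F = (243/89, 460/89)
5. D_x = -1/2  [D is the midpoint of BE]
6. D_y = 0  [D is the midpoint of BE]
   → D = (-1/2, 0)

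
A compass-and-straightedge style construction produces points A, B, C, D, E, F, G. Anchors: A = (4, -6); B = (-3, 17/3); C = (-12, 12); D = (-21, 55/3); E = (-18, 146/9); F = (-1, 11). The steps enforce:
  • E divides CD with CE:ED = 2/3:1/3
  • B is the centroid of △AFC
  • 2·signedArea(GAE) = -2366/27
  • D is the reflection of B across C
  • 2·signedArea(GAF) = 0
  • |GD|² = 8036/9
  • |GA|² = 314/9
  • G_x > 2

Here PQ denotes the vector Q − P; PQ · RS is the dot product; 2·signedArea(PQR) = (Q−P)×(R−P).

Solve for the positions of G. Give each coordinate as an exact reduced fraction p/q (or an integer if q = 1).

1. G_x = 7/3  [2·signedArea(GAF) = 0 ∩ 2·signedArea(GAE) = -2366/27]
2. G_y = -1/3  [2·signedArea(GAF) = 0 ∩ 2·signedArea(GAE) = -2366/27]
   → G = (7/3, -1/3)

G = (7/3, -1/3)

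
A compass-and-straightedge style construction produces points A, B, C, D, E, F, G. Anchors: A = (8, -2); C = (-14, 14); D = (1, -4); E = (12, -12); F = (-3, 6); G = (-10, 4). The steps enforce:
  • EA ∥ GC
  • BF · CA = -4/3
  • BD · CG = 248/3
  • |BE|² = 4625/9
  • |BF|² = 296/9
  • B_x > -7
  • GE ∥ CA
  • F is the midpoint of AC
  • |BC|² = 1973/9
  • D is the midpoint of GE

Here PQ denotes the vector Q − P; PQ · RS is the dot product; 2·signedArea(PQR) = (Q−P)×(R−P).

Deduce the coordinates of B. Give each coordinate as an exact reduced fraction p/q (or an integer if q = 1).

B = (-19/3, 4/3)

1. B_x = -19/3  [BD · CG = 248/3 ∩ BF · CA = -4/3]
2. B_y = 4/3  [BD · CG = 248/3 ∩ BF · CA = -4/3]
   → B = (-19/3, 4/3)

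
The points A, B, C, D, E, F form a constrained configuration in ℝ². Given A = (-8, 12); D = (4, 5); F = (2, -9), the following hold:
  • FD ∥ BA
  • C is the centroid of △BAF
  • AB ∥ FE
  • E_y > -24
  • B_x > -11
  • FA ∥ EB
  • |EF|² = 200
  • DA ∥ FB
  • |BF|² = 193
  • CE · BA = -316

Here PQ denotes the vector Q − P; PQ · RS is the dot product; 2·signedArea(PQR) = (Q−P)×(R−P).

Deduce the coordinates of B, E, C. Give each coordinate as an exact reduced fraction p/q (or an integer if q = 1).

B = (-10, -2)
C = (-16/3, 1/3)
E = (0, -23)

1. B_x = -10  [FD ∥ BA ∩ DA ∥ FB]
2. B_y = -2  [FD ∥ BA ∩ DA ∥ FB]
   → B = (-10, -2)
3. E_x = 0  [FA ∥ EB ∩ AB ∥ FE]
4. E_y = -23  [FA ∥ EB ∩ AB ∥ FE]
   → E = (0, -23)
5. C_x = -16/3  [C is the centroid of △BAF]
6. C_y = 1/3  [C is the centroid of △BAF]
   → C = (-16/3, 1/3)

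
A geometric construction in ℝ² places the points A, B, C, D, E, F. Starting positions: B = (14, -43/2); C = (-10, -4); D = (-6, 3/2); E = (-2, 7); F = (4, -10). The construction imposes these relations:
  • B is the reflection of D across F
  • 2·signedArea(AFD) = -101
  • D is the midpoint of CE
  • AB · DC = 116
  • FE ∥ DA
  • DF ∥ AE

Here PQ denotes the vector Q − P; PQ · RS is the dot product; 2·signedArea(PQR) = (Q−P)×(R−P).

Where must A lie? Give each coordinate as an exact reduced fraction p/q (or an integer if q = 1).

A = (-12, 37/2)

1. A_x = -12  [DF ∥ AE ∩ FE ∥ DA]
2. A_y = 37/2  [DF ∥ AE ∩ FE ∥ DA]
   → A = (-12, 37/2)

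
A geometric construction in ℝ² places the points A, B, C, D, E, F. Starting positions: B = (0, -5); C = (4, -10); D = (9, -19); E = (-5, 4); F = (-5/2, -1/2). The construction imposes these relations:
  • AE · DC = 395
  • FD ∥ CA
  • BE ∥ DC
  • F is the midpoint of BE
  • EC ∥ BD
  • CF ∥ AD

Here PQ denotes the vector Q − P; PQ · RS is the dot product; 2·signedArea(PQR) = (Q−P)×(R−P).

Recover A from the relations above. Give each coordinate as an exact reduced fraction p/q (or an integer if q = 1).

1. A_x = 31/2  [CF ∥ AD ∩ FD ∥ CA]
2. A_y = -57/2  [CF ∥ AD ∩ FD ∥ CA]
   → A = (31/2, -57/2)

A = (31/2, -57/2)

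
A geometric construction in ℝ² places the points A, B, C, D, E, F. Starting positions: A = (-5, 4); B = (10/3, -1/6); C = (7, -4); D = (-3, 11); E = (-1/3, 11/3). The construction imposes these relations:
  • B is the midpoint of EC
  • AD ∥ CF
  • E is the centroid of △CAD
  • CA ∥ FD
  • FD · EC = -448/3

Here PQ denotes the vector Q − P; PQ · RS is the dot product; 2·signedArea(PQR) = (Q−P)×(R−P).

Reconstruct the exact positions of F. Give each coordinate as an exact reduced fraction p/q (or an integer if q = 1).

F = (9, 3)

1. F_x = 9  [CA ∥ FD ∩ AD ∥ CF]
2. F_y = 3  [CA ∥ FD ∩ AD ∥ CF]
   → F = (9, 3)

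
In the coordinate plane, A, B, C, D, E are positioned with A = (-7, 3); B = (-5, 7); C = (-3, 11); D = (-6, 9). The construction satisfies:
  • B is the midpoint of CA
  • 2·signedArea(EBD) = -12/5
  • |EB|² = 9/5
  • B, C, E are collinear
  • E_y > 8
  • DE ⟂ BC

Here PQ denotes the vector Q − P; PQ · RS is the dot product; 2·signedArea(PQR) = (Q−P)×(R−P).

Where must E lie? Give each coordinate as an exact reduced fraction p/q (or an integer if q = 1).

1. E_x = -22/5  [B, C, E are collinear ∩ DE ⟂ BC]
2. E_y = 41/5  [B, C, E are collinear ∩ DE ⟂ BC]
   → E = (-22/5, 41/5)

E = (-22/5, 41/5)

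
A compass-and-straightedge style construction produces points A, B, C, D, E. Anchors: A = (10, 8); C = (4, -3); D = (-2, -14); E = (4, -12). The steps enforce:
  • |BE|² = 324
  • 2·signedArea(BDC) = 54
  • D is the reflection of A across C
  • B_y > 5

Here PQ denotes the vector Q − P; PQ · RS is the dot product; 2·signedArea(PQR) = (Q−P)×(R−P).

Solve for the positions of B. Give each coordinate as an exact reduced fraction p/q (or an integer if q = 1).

B = (4, 6)

1. B_x = 4  [line -11·x + 6·y + 8 = 0 ∩ |BE|² = 324]
2. B_y = 6  [line -11·x + 6·y + 8 = 0 ∩ |BE|² = 324]
   → B = (4, 6)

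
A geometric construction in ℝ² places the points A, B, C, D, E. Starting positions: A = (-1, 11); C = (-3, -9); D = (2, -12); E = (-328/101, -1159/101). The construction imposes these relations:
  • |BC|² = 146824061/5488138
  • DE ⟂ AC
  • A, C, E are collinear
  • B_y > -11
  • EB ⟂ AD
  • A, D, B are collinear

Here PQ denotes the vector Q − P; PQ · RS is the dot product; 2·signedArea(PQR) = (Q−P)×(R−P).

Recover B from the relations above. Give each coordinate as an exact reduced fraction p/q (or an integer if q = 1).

1. B_x = 100249/54338  [A, D, B are collinear ∩ EB ⟂ AD]
2. B_y = -587449/54338  [A, D, B are collinear ∩ EB ⟂ AD]
   → B = (100249/54338, -587449/54338)

B = (100249/54338, -587449/54338)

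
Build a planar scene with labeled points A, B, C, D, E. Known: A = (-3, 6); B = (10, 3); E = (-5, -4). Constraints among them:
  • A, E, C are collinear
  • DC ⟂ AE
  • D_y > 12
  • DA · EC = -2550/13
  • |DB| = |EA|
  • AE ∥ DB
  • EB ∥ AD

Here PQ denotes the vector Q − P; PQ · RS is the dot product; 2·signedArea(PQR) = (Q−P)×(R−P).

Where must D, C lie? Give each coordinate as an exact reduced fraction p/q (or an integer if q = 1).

C = (-14/13, 203/13)
D = (12, 13)

1. D_x = 12  [AE ∥ DB ∩ EB ∥ AD]
2. D_y = 13  [AE ∥ DB ∩ EB ∥ AD]
   → D = (12, 13)
3. C_x = -14/13  [A, E, C are collinear ∩ DC ⟂ AE]
4. C_y = 203/13  [A, E, C are collinear ∩ DC ⟂ AE]
   → C = (-14/13, 203/13)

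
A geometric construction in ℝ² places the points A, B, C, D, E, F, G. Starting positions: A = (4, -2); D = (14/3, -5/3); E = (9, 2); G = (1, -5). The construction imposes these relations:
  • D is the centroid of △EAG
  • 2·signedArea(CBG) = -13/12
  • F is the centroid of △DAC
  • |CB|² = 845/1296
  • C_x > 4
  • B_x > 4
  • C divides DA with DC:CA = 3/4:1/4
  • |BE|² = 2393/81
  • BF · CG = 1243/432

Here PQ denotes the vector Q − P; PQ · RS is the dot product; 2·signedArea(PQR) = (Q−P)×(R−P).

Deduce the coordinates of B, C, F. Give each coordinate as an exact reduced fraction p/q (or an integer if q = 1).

1. C_x = 25/6  [C divides DA with DC:CA = 3/4:1/4]
2. C_y = -23/12  [C divides DA with DC:CA = 3/4:1/4]
   → C = (25/6, -23/12)
3. F_x = 77/18  [F is the centroid of △DAC]
4. F_y = -67/36  [F is the centroid of △DAC]
   → F = (77/18, -67/36)
5. B_x = 44/9  [BF · CG = 1243/432 ∩ 2·signedArea(CBG) = -13/12]
6. B_y = -14/9  [BF · CG = 1243/432 ∩ 2·signedArea(CBG) = -13/12]
   → B = (44/9, -14/9)

B = (44/9, -14/9)
C = (25/6, -23/12)
F = (77/18, -67/36)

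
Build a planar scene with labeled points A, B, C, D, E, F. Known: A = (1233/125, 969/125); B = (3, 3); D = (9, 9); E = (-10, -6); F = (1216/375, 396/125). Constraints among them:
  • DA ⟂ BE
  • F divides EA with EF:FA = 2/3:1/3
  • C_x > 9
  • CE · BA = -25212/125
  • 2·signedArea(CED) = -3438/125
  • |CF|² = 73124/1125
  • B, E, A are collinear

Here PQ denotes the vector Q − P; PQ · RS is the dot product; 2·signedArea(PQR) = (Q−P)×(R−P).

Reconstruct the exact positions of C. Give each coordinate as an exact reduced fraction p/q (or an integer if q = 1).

1. C_x = 1206/125  [2·signedArea(CED) = -3438/125 ∩ CE · BA = -25212/125]
2. C_y = 1008/125  [2·signedArea(CED) = -3438/125 ∩ CE · BA = -25212/125]
   → C = (1206/125, 1008/125)

C = (1206/125, 1008/125)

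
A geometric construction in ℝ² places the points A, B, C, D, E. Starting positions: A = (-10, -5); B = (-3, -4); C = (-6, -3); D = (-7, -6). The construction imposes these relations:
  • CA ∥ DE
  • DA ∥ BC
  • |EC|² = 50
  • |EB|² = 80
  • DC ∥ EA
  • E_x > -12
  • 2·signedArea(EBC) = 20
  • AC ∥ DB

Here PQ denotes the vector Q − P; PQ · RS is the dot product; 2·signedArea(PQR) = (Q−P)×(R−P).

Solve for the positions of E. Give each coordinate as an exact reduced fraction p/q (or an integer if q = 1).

1. E_x = -11  [DC ∥ EA ∩ CA ∥ DE]
2. E_y = -8  [DC ∥ EA ∩ CA ∥ DE]
   → E = (-11, -8)

E = (-11, -8)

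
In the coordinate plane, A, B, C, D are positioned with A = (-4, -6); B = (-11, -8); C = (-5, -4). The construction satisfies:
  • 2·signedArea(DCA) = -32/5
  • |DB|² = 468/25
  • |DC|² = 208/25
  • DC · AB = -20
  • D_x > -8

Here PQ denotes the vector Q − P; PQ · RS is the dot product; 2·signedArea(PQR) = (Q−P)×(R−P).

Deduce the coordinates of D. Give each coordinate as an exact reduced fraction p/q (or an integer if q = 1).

D = (-37/5, -28/5)

1. D_x = -37/5  [2·signedArea(DCA) = -32/5 ∩ DC · AB = -20]
2. D_y = -28/5  [2·signedArea(DCA) = -32/5 ∩ DC · AB = -20]
   → D = (-37/5, -28/5)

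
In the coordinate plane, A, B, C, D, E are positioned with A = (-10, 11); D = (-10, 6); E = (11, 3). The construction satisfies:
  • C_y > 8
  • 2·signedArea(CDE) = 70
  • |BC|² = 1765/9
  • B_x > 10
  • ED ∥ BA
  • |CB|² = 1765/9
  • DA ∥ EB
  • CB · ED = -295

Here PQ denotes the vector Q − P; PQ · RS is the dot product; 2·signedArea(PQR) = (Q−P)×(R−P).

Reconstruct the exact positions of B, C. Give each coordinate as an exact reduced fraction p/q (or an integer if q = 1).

B = (11, 8)
C = (-3, 25/3)

1. B_x = 11  [ED ∥ BA ∩ DA ∥ EB]
2. B_y = 8  [ED ∥ BA ∩ DA ∥ EB]
   → B = (11, 8)
3. C_x = -3  [2·signedArea(CDE) = 70 ∩ CB · ED = -295]
4. C_y = 25/3  [2·signedArea(CDE) = 70 ∩ CB · ED = -295]
   → C = (-3, 25/3)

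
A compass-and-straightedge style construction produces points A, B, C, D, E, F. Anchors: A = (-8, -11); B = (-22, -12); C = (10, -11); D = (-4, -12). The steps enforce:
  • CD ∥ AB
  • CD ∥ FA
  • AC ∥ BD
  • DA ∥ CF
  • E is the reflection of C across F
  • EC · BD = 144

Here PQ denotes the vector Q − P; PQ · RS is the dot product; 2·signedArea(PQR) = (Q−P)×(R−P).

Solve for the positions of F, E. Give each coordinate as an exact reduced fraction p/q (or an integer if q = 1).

1. F_x = 6  [CD ∥ FA ∩ DA ∥ CF]
2. F_y = -10  [CD ∥ FA ∩ DA ∥ CF]
   → F = (6, -10)
3. E_x = 2  [E is the reflection of C across F]
4. E_y = -9  [E is the reflection of C across F]
   → E = (2, -9)

E = (2, -9)
F = (6, -10)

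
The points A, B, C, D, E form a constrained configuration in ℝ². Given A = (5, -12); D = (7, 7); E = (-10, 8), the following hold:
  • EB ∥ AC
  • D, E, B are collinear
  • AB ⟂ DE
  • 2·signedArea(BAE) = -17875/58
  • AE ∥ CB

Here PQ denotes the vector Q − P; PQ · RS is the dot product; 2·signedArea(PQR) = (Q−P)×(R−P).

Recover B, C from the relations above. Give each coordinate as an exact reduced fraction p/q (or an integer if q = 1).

1. B_x = 355/58  [D, E, B are collinear ∩ AB ⟂ DE]
2. B_y = 409/58  [D, E, B are collinear ∩ AB ⟂ DE]
   → B = (355/58, 409/58)
3. C_x = 1225/58  [AE ∥ CB ∩ EB ∥ AC]
4. C_y = -751/58  [AE ∥ CB ∩ EB ∥ AC]
   → C = (1225/58, -751/58)

B = (355/58, 409/58)
C = (1225/58, -751/58)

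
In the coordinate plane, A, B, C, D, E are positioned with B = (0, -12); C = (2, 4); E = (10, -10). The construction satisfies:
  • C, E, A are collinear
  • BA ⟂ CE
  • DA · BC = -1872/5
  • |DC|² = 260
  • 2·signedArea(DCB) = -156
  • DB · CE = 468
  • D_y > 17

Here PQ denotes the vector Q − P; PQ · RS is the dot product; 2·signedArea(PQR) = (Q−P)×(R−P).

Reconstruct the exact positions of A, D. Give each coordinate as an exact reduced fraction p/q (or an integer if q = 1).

1. A_x = 42/5  [C, E, A are collinear ∩ BA ⟂ CE]
2. A_y = -36/5  [C, E, A are collinear ∩ BA ⟂ CE]
   → A = (42/5, -36/5)
3. D_x = -6  [DB · CE = 468 ∩ 2·signedArea(DCB) = -156]
4. D_y = 18  [DB · CE = 468 ∩ 2·signedArea(DCB) = -156]
   → D = (-6, 18)

A = (42/5, -36/5)
D = (-6, 18)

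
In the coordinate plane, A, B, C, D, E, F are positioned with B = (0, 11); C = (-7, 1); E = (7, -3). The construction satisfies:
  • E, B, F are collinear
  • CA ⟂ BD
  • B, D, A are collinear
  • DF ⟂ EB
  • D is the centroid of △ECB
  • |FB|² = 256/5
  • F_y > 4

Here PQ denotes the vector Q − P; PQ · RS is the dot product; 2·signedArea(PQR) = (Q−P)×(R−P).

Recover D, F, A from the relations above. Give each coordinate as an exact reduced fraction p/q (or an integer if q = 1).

A = (0, 1)
D = (0, 3)
F = (16/5, 23/5)

1. D_x = 0  [D is the centroid of △ECB]
2. D_y = 3  [D is the centroid of △ECB]
   → D = (0, 3)
3. F_x = 16/5  [E, B, F are collinear ∩ DF ⟂ EB]
4. F_y = 23/5  [E, B, F are collinear ∩ DF ⟂ EB]
   → F = (16/5, 23/5)
5. A_x = 0  [B, D, A are collinear ∩ CA ⟂ BD]
6. A_y = 1  [B, D, A are collinear ∩ CA ⟂ BD]
   → A = (0, 1)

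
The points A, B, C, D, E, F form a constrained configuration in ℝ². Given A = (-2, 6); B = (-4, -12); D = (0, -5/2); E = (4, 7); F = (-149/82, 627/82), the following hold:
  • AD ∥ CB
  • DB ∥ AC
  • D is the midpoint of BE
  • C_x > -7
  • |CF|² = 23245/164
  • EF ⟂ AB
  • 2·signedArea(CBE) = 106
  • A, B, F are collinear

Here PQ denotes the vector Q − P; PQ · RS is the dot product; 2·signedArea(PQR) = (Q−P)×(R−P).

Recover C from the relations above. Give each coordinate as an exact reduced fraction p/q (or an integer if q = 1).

C = (-6, -7/2)

1. C_x = -6  [AD ∥ CB ∩ DB ∥ AC]
2. C_y = -7/2  [AD ∥ CB ∩ DB ∥ AC]
   → C = (-6, -7/2)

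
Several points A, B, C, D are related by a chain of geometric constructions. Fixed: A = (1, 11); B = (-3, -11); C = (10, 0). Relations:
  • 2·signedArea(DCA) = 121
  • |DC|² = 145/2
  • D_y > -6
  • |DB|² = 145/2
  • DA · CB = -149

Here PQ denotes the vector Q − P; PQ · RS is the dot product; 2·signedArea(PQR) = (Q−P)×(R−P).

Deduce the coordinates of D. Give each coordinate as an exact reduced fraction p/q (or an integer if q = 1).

1. D_x = 7/2  [DA · CB = -149 ∩ 2·signedArea(DCA) = 121]
2. D_y = -11/2  [DA · CB = -149 ∩ 2·signedArea(DCA) = 121]
   → D = (7/2, -11/2)

D = (7/2, -11/2)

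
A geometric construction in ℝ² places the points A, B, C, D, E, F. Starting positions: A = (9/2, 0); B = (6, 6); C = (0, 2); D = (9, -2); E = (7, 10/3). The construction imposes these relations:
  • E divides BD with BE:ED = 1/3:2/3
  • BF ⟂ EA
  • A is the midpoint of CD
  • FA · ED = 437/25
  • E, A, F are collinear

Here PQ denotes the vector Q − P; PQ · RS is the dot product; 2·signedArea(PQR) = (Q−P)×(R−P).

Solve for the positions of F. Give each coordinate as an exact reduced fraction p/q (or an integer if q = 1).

F = (198/25, 114/25)

1. F_x = 198/25  [E, A, F are collinear ∩ BF ⟂ EA]
2. F_y = 114/25  [E, A, F are collinear ∩ BF ⟂ EA]
   → F = (198/25, 114/25)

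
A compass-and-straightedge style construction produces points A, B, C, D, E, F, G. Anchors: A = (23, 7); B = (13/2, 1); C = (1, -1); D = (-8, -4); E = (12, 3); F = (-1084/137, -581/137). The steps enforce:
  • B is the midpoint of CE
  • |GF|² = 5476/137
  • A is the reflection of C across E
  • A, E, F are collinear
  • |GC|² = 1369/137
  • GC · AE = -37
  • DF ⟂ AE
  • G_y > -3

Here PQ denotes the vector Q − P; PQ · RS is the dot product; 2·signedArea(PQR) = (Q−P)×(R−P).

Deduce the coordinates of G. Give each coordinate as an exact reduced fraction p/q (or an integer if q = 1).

G = (-270/137, -285/137)

1. G_x = -270/137  [line 11·x + 4·y + 30 = 0 ∩ |GC|² = 1369/137]
2. G_y = -285/137  [line 11·x + 4·y + 30 = 0 ∩ |GC|² = 1369/137]
   → G = (-270/137, -285/137)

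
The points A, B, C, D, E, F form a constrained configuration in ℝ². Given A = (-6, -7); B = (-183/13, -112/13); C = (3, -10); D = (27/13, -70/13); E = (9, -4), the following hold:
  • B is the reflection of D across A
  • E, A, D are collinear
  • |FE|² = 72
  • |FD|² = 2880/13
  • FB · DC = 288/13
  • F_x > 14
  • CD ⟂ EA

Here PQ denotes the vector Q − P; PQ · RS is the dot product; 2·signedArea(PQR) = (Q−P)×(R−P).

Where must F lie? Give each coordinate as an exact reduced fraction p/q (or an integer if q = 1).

1. F_x = 15  [line -12/13·x + 60/13·y + 60/13 = 0 ∩ |FE|² = 72]
2. F_y = 2  [line -12/13·x + 60/13·y + 60/13 = 0 ∩ |FE|² = 72]
   → F = (15, 2)

F = (15, 2)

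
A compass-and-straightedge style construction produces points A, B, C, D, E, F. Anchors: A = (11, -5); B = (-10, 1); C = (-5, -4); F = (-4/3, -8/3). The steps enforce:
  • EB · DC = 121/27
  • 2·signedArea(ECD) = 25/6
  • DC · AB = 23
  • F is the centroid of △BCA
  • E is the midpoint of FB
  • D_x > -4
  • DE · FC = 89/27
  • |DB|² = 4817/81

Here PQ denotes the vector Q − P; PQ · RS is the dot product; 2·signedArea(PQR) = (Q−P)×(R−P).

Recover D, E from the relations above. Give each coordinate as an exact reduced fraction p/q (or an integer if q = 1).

1. E_x = -17/3  [E is the midpoint of FB]
2. E_y = -5/6  [E is the midpoint of FB]
   → E = (-17/3, -5/6)
3. D_x = -34/9  [DE · FC = 89/27 ∩ DC · AB = 23]
4. D_y = -32/9  [DE · FC = 89/27 ∩ DC · AB = 23]
   → D = (-34/9, -32/9)

D = (-34/9, -32/9)
E = (-17/3, -5/6)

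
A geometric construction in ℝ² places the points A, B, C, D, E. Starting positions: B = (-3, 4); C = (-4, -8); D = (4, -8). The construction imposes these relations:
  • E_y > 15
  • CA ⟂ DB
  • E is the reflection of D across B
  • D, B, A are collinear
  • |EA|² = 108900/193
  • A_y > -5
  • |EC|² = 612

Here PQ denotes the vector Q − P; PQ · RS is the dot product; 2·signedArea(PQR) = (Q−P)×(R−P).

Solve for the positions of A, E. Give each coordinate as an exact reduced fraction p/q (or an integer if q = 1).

1. A_x = 380/193  [D, B, A are collinear ∩ CA ⟂ DB]
2. A_y = -872/193  [D, B, A are collinear ∩ CA ⟂ DB]
   → A = (380/193, -872/193)
3. E_x = -10  [E is the reflection of D across B]
4. E_y = 16  [E is the reflection of D across B]
   → E = (-10, 16)

A = (380/193, -872/193)
E = (-10, 16)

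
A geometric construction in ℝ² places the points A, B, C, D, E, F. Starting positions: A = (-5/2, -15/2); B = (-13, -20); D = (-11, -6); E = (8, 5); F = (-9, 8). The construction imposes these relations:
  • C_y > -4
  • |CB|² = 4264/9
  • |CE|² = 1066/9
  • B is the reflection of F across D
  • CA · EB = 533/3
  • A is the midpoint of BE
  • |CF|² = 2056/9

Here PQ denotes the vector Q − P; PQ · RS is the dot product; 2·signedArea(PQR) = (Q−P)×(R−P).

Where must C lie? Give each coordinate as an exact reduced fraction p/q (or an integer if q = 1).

1. C_x = 1  [line 21·x + 25·y + 187/3 = 0 ∩ |CB|² = 4264/9]
2. C_y = -10/3  [line 21·x + 25·y + 187/3 = 0 ∩ |CB|² = 4264/9]
   → C = (1, -10/3)

C = (1, -10/3)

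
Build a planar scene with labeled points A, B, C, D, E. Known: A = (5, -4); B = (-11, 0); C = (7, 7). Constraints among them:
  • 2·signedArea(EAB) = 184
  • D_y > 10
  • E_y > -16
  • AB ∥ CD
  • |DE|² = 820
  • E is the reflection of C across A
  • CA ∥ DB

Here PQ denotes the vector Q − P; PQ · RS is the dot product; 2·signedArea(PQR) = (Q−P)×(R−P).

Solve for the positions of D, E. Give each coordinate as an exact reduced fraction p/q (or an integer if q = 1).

D = (-9, 11)
E = (3, -15)

1. D_x = -9  [CA ∥ DB ∩ AB ∥ CD]
2. D_y = 11  [CA ∥ DB ∩ AB ∥ CD]
   → D = (-9, 11)
3. E_x = 3  [E is the reflection of C across A]
4. E_y = -15  [E is the reflection of C across A]
   → E = (3, -15)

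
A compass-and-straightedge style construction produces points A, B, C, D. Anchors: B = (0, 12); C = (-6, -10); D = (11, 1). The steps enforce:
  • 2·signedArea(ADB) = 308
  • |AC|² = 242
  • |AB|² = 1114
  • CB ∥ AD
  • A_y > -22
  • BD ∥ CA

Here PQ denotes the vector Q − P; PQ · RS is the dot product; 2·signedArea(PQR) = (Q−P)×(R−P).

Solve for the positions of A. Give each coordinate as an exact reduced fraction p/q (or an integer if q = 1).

1. A_x = 5  [CB ∥ AD ∩ BD ∥ CA]
2. A_y = -21  [CB ∥ AD ∩ BD ∥ CA]
   → A = (5, -21)

A = (5, -21)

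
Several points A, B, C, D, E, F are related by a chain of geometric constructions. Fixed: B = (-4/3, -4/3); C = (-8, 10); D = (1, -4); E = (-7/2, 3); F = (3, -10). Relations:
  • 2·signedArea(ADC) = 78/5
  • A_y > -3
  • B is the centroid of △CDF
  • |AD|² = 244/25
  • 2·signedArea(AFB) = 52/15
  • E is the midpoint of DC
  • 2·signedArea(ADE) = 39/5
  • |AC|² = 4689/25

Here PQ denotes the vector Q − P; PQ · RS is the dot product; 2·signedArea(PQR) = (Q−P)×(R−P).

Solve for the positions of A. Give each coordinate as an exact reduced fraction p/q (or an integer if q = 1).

A = (-7/5, -2)

1. A_x = -7/5  [2·signedArea(ADE) = 39/5 ∩ 2·signedArea(AFB) = 52/15]
2. A_y = -2  [2·signedArea(ADE) = 39/5 ∩ 2·signedArea(AFB) = 52/15]
   → A = (-7/5, -2)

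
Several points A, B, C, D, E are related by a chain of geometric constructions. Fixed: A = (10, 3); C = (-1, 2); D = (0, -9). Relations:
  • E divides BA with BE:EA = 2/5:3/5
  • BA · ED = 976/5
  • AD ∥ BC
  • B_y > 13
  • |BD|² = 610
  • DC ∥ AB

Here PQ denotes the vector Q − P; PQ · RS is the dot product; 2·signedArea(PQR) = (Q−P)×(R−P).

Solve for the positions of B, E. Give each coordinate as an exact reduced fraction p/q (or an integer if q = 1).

B = (9, 14)
E = (47/5, 48/5)

1. B_x = 9  [AD ∥ BC ∩ DC ∥ AB]
2. B_y = 14  [AD ∥ BC ∩ DC ∥ AB]
   → B = (9, 14)
3. E_x = 47/5  [E divides BA with BE:EA = 2/5:3/5]
4. E_y = 48/5  [E divides BA with BE:EA = 2/5:3/5]
   → E = (47/5, 48/5)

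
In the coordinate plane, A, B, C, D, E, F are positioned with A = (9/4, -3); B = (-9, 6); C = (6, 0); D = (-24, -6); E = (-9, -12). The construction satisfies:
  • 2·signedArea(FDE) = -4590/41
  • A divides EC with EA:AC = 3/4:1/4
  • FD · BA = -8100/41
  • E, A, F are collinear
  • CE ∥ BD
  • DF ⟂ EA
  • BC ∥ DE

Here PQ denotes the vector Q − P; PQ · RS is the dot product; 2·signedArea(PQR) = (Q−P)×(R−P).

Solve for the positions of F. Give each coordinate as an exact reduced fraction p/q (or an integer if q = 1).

1. F_x = -624/41  [E, A, F are collinear ∩ DF ⟂ EA]
2. F_y = -696/41  [E, A, F are collinear ∩ DF ⟂ EA]
   → F = (-624/41, -696/41)

F = (-624/41, -696/41)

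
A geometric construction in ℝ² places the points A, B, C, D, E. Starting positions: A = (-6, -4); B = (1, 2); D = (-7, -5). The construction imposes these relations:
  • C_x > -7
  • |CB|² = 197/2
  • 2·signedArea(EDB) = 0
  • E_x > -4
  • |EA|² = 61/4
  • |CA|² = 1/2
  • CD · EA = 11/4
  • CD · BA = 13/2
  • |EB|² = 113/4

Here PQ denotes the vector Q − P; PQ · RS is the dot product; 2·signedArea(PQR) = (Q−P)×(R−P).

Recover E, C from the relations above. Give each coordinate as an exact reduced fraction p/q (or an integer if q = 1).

C = (-13/2, -9/2)
E = (-3, -3/2)

1. E_x = -3  [line -7·x + 8·y + -9 = 0 ∩ |EA|² = 61/4]
2. E_y = -3/2  [line -7·x + 8·y + -9 = 0 ∩ |EA|² = 61/4]
   → E = (-3, -3/2)
3. C_x = -13/2  [CD · EA = 11/4 ∩ CD · BA = 13/2]
4. C_y = -9/2  [CD · EA = 11/4 ∩ CD · BA = 13/2]
   → C = (-13/2, -9/2)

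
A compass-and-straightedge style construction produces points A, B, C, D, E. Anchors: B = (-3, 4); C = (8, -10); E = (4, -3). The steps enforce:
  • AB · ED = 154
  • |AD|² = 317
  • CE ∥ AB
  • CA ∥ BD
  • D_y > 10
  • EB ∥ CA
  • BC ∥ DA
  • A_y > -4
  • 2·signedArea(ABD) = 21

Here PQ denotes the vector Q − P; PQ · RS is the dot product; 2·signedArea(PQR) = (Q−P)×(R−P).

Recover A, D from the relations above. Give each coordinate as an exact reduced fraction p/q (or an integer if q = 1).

1. A_x = 1  [CE ∥ AB ∩ EB ∥ CA]
2. A_y = -3  [CE ∥ AB ∩ EB ∥ CA]
   → A = (1, -3)
3. D_x = -10  [BC ∥ DA ∩ CA ∥ BD]
4. D_y = 11  [BC ∥ DA ∩ CA ∥ BD]
   → D = (-10, 11)

A = (1, -3)
D = (-10, 11)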